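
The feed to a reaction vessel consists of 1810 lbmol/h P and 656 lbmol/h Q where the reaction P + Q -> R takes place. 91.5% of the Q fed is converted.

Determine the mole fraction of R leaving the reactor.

0.322

Q reacted = 0.915 × 656 = 600.2 lbmol/h; ν_Q = −1, so ξ = 600.2/1 = 600.2 lbmol/h.
Outlet amounts (n = n₀ + ν ξ):
  P: 1810 − 1(600.2) = 1210
  Q: 656 − 1(600.2) = 55.76
  R: 0 + 1(600.2) = 600.2
Total out = 1866 lbmol/h; y_R = 600.2 / 1866 = 0.3217.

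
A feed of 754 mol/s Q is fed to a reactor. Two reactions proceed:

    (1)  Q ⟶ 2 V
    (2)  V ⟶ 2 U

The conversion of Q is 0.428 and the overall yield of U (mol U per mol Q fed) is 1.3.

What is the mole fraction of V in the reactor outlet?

Conversion of Q: Q consumed = 1ξ₁ = 0.428 × 754 → ξ₁ = 322.7 mol/s.
Yield of U: 2ξ₂ / 754 = 1.3 → ξ₂ = 490.1 mol/s.
Outlet amounts (n = n₀ + Σ ν·ξ):
  Q: 754 − 1(322.7) = 431.3
  V: 0 + 2(322.7) − 1(490.1) = 155.3
  U: 0 + 2(490.1) = 980.2
Total out = 1567 mol/s; y_V = 155.3 / 1567 = 0.09913.

0.0991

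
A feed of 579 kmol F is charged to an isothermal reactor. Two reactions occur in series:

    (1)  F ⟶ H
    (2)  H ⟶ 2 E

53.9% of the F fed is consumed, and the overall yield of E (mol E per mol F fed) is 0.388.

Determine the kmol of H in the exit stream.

Conversion of F: F consumed = 1ξ₁ = 0.539 × 579 → ξ₁ = 312.1 kmol.
Yield of E: 2ξ₂ / 579 = 0.388 → ξ₂ = 112.3 kmol.
Outlet amounts (n = n₀ + Σ ν·ξ):
  F: 579 − 1(312.1) = 266.9
  H: 0 + 1(312.1) − 1(112.3) = 199.8
  E: 0 + 2(112.3) = 224.7

200 kmol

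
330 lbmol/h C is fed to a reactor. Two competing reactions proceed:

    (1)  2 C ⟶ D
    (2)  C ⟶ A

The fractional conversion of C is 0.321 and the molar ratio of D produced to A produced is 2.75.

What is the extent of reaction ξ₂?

ξ₂ = 16.3 lbmol/h

Conversion of C: C consumed = 0.321 × 330 = 105.9 lbmol/h = 2ξ₁ + 1ξ₂.
Selectivity: 1ξ₁ / (1ξ₂) = 2.75 → ξ₁ = 2.75 ξ₂.
Substitute: (2·2.75 + 1) ξ₂ = 105.9 → ξ₂ = 16.3 lbmol/h, ξ₁ = 44.82 lbmol/h.
Outlet amounts (n = n₀ + Σ ν·ξ):
  C: 330 − 2(44.82) − 1(16.3) = 224.1
  D: 0 + 1(44.82) = 44.82
  A: 0 + 1(16.3) = 16.3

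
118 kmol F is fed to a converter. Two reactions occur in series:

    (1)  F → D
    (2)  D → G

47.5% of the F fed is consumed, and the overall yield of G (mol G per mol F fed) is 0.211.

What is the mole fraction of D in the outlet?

Conversion of F: F consumed = 1ξ₁ = 0.475 × 118 → ξ₁ = 56.05 kmol.
Yield of G: 1ξ₂ / 118 = 0.211 → ξ₂ = 24.9 kmol.
Outlet amounts (n = n₀ + Σ ν·ξ):
  F: 118 − 1(56.05) = 61.95
  D: 0 + 1(56.05) − 1(24.9) = 31.15
  G: 0 + 1(24.9) = 24.9
Total out = 118 kmol; y_D = 31.15 / 118 = 0.264.

0.264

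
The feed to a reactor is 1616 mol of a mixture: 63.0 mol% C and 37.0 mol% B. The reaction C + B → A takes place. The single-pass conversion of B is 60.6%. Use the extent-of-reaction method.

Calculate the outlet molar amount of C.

B reacted = 0.606 × 597.9 = 362.3 mol; ν_B = −1, so ξ = 362.3/1 = 362.3 mol.
Outlet amounts (n = n₀ + ν ξ):
  C: 1018 − 1(362.3) = 655.7
  B: 597.9 − 1(362.3) = 235.6
  A: 0 + 1(362.3) = 362.3

656 mol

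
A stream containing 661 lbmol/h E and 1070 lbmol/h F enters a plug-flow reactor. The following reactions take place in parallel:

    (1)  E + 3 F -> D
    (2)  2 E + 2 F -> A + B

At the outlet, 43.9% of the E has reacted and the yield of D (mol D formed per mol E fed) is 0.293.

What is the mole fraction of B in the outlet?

0.0458

Yield of D: 1ξ₁ / 661 = 0.293 → ξ₁ = 193.7 lbmol/h.
Conversion of E: 1ξ₁ + 2ξ₂ = 0.439 × 661 = 290.2 → ξ₂ = 48.25 lbmol/h.
Outlet amounts (n = n₀ + Σ ν·ξ):
  E: 661 − 1(193.7) − 2(48.25) = 370.8
  F: 1070 − 3(193.7) − 2(48.25) = 392.5
  D: 0 + 1(193.7) = 193.7
  A: 0 + 1(48.25) = 48.25
  B: 0 + 1(48.25) = 48.25
Total out = 1053 lbmol/h; y_B = 48.25 / 1053 = 0.0458.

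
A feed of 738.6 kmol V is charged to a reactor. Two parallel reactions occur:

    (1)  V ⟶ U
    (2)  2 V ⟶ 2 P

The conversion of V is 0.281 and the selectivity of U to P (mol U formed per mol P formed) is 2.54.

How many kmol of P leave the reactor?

58.6 kmol

Conversion of V: V consumed = 0.281 × 738.6 = 207.5 kmol = 1ξ₁ + 2ξ₂.
Selectivity: 1ξ₁ / (2ξ₂) = 2.54 → ξ₁ = 5.08 ξ₂.
Substitute: (1·5.08 + 2) ξ₂ = 207.5 → ξ₂ = 29.31 kmol, ξ₁ = 148.9 kmol.
Outlet amounts (n = n₀ + Σ ν·ξ):
  V: 738.6 − 1(148.9) − 2(29.31) = 531.1
  U: 0 + 1(148.9) = 148.9
  P: 0 + 2(29.31) = 58.63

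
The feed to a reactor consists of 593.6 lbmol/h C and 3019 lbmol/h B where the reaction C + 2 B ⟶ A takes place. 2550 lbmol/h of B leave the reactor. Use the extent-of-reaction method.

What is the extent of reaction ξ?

ξ = 234 lbmol/h

For B: n = n₀ − 2ξ → 2550 = 3019 − 2ξ, giving ξ = 234.5 lbmol/h.
Outlet amounts (n = n₀ + ν ξ):
  C: 593.6 − 1(234.5) = 359.1
  B: 3019 − 2(234.5) = 2550
  A: 0 + 1(234.5) = 234.5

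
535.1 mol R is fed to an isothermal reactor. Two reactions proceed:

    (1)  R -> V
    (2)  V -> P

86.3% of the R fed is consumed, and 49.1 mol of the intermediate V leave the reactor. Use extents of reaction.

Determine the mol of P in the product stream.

413 mol

Conversion of R: R consumed = 1ξ₁ = 0.863 × 535.1 → ξ₁ = 461.8 mol.
V balance: n_V = 0 + 1ξ₁ − 1ξ₂ = 49.1 → ξ₂ = (1·461.8 − 49.1)/1 = 412.7 mol.
Outlet amounts (n = n₀ + Σ ν·ξ):
  R: 535.1 − 1(461.8) = 73.31
  V: 0 + 1(461.8) − 1(412.7) = 49.1
  P: 0 + 1(412.7) = 412.7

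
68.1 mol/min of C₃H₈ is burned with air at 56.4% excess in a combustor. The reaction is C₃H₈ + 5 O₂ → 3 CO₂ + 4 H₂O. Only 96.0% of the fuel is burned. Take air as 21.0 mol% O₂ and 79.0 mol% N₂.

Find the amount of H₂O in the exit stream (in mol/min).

262 mol/min

Stoichiometric O₂ = 5 × 68.1 = 340.5 mol/min; O₂ fed = 340.5 × 1.564 = 532.5 mol/min.
N₂ fed = 532.5 × 79/21 = 2003 mol/min.
Fuel reacted = 0.96 × 68.1 → ξ = 65.38 mol/min.
Outlet (n = n₀ + ν ξ):
  C₃H₈: 68.1 − 1(65.38) = 2.724
  O₂: 532.5 − 5(65.38) = 205.7
  N₂: 2003 (inert)
  CO₂: 0 + 3(65.38) = 196.1
  H₂O: 0 + 4(65.38) = 261.5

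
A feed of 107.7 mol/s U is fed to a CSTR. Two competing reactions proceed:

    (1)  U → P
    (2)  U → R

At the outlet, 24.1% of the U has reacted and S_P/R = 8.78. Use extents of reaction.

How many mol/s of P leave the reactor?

23.3 mol/s

Conversion of U: U consumed = 0.241 × 107.7 = 25.96 mol/s = 1ξ₁ + 1ξ₂.
Selectivity: 1ξ₁ / (1ξ₂) = 8.78 → ξ₁ = 8.78 ξ₂.
Substitute: (1·8.78 + 1) ξ₂ = 25.96 → ξ₂ = 2.654 mol/s, ξ₁ = 23.3 mol/s.
Outlet amounts (n = n₀ + Σ ν·ξ):
  U: 107.7 − 1(23.3) − 1(2.654) = 81.74
  P: 0 + 1(23.3) = 23.3
  R: 0 + 1(2.654) = 2.654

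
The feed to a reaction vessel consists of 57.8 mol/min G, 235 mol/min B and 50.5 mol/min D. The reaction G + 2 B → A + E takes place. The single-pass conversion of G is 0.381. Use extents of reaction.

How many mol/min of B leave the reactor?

191 mol/min

G reacted = 0.381 × 57.8 = 22.02 mol/min; ν_G = −1, so ξ = 22.02/1 = 22.02 mol/min.
Outlet amounts (n = n₀ + ν ξ):
  G: 57.8 − 1(22.02) = 35.78
  B: 235 − 2(22.02) = 191
  A: 0 + 1(22.02) = 22.02
  E: 0 + 1(22.02) = 22.02
  D: 50.5 (inert)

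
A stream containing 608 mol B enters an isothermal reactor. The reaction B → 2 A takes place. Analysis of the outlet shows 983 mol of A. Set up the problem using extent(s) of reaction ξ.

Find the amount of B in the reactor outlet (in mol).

116 mol

For A: n = n₀ + 2ξ → 983 = 0 + 2ξ, giving ξ = 491.5 mol.
Outlet amounts (n = n₀ + ν ξ):
  B: 608 − 1(491.5) = 116.5
  A: 0 + 2(491.5) = 983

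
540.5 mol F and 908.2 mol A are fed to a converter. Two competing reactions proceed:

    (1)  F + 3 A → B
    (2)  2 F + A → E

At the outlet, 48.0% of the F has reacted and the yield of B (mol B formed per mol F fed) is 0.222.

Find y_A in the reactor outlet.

Yield of B: 1ξ₁ / 540.5 = 0.222 → ξ₁ = 120 mol.
Conversion of F: 1ξ₁ + 2ξ₂ = 0.48 × 540.5 = 259.4 → ξ₂ = 69.72 mol.
Outlet amounts (n = n₀ + Σ ν·ξ):
  F: 540.5 − 1(120) − 2(69.72) = 281.1
  A: 908.2 − 3(120) − 1(69.72) = 478.5
  B: 0 + 1(120) = 120
  E: 0 + 1(69.72) = 69.72
Total out = 949.3 mol; y_A = 478.5 / 949.3 = 0.5041.

0.504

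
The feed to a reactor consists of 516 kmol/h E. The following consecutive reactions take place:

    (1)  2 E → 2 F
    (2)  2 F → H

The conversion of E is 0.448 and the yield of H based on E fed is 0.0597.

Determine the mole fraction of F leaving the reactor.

Conversion of E: E consumed = 2ξ₁ = 0.448 × 516 → ξ₁ = 115.6 kmol/h.
Yield of H: 1ξ₂ / 516 = 0.0597 → ξ₂ = 30.81 kmol/h.
Outlet amounts (n = n₀ + Σ ν·ξ):
  E: 516 − 2(115.6) = 284.8
  F: 0 + 2(115.6) − 2(30.81) = 169.6
  H: 0 + 1(30.81) = 30.81
Total out = 485.2 kmol/h; y_F = 169.6 / 485.2 = 0.3495.

0.349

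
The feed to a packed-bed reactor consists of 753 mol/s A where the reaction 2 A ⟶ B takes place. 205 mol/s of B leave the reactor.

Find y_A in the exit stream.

For B: n = n₀ + 1ξ → 205 = 0 + 1ξ, giving ξ = 205 mol/s.
Outlet amounts (n = n₀ + ν ξ):
  A: 753 − 2(205) = 343
  B: 0 + 1(205) = 205
Total out = 548 mol/s; y_A = 343 / 548 = 0.6259.

0.626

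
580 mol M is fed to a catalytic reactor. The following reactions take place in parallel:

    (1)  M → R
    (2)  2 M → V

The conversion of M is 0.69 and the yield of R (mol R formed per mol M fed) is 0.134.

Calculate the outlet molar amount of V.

161 mol

Yield of R: 1ξ₁ / 580 = 0.134 → ξ₁ = 77.72 mol.
Conversion of M: 1ξ₁ + 2ξ₂ = 0.69 × 580 = 400.2 → ξ₂ = 161.2 mol.
Outlet amounts (n = n₀ + Σ ν·ξ):
  M: 580 − 1(77.72) − 2(161.2) = 179.8
  R: 0 + 1(77.72) = 77.72
  V: 0 + 1(161.2) = 161.2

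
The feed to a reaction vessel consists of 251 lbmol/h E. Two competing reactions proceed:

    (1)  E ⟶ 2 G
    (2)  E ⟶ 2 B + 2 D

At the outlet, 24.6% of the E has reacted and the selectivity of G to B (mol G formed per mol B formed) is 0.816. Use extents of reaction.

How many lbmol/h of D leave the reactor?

Conversion of E: E consumed = 0.246 × 251 = 61.75 lbmol/h = 1ξ₁ + 1ξ₂.
Selectivity: 2ξ₁ / (2ξ₂) = 0.816 → ξ₁ = 0.816 ξ₂.
Substitute: (1·0.816 + 1) ξ₂ = 61.75 → ξ₂ = 34 lbmol/h, ξ₁ = 27.74 lbmol/h.
Outlet amounts (n = n₀ + Σ ν·ξ):
  E: 251 − 1(27.74) − 1(34) = 189.3
  G: 0 + 2(27.74) = 55.49
  B: 0 + 2(34) = 68
  D: 0 + 2(34) = 68

68 lbmol/h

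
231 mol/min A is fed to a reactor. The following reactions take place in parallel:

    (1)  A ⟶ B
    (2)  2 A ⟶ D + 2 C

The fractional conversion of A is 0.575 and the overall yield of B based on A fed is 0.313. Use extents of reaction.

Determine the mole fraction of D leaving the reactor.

Yield of B: 1ξ₁ / 231 = 0.313 → ξ₁ = 72.3 mol/min.
Conversion of A: 1ξ₁ + 2ξ₂ = 0.575 × 231 = 132.8 → ξ₂ = 30.26 mol/min.
Outlet amounts (n = n₀ + Σ ν·ξ):
  A: 231 − 1(72.3) − 2(30.26) = 98.18
  B: 0 + 1(72.3) = 72.3
  D: 0 + 1(30.26) = 30.26
  C: 0 + 2(30.26) = 60.52
Total out = 261.3 mol/min; y_D = 30.26 / 261.3 = 0.1158.

0.116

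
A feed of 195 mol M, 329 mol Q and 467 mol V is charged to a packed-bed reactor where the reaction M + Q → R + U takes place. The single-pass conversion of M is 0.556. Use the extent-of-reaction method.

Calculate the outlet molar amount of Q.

M reacted = 0.556 × 195 = 108.4 mol; ν_M = −1, so ξ = 108.4/1 = 108.4 mol.
Outlet amounts (n = n₀ + ν ξ):
  M: 195 − 1(108.4) = 86.58
  Q: 329 − 1(108.4) = 220.6
  R: 0 + 1(108.4) = 108.4
  U: 0 + 1(108.4) = 108.4
  V: 467 (inert)

221 mol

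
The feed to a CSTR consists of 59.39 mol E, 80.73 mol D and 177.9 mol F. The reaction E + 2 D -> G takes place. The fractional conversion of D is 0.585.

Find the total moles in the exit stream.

D reacted = 0.585 × 80.73 = 47.23 mol; ν_D = −2, so ξ = 47.23/2 = 23.61 mol.
Outlet amounts (n = n₀ + ν ξ):
  E: 59.39 − 1(23.61) = 35.78
  D: 80.73 − 2(23.61) = 33.5
  G: 0 + 1(23.61) = 23.61
  F: 177.9 (inert)
Total out = 35.78 + 33.5 + 23.61 + 177.9 = 270.8 mol.

271 mol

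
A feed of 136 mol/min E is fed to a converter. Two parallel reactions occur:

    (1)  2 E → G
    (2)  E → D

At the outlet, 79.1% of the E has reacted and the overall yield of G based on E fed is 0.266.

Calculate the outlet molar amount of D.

Yield of G: 1ξ₁ / 136 = 0.266 → ξ₁ = 36.18 mol/min.
Conversion of E: 2ξ₁ + 1ξ₂ = 0.791 × 136 = 107.6 → ξ₂ = 35.22 mol/min.
Outlet amounts (n = n₀ + Σ ν·ξ):
  E: 136 − 2(36.18) − 1(35.22) = 28.42
  G: 0 + 1(36.18) = 36.18
  D: 0 + 1(35.22) = 35.22

35.2 mol/min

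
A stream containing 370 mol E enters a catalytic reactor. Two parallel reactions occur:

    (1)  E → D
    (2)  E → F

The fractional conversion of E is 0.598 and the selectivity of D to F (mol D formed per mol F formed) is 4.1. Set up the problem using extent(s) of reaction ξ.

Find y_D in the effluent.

Conversion of E: E consumed = 0.598 × 370 = 221.3 mol = 1ξ₁ + 1ξ₂.
Selectivity: 1ξ₁ / (1ξ₂) = 4.1 → ξ₁ = 4.1 ξ₂.
Substitute: (1·4.1 + 1) ξ₂ = 221.3 → ξ₂ = 43.38 mol, ξ₁ = 177.9 mol.
Outlet amounts (n = n₀ + Σ ν·ξ):
  E: 370 − 1(177.9) − 1(43.38) = 148.7
  D: 0 + 1(177.9) = 177.9
  F: 0 + 1(43.38) = 43.38
Total out = 370 mol; y_D = 177.9 / 370 = 0.4807.

0.481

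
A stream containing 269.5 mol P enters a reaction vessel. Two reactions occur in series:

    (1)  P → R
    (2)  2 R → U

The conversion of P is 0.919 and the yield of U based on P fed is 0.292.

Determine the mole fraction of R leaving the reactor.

0.473

Conversion of P: P consumed = 1ξ₁ = 0.919 × 269.5 → ξ₁ = 247.7 mol.
Yield of U: 1ξ₂ / 269.5 = 0.292 → ξ₂ = 78.69 mol.
Outlet amounts (n = n₀ + Σ ν·ξ):
  P: 269.5 − 1(247.7) = 21.83
  R: 0 + 1(247.7) − 2(78.69) = 90.28
  U: 0 + 1(78.69) = 78.69
Total out = 190.8 mol; y_R = 90.28 / 190.8 = 0.4732.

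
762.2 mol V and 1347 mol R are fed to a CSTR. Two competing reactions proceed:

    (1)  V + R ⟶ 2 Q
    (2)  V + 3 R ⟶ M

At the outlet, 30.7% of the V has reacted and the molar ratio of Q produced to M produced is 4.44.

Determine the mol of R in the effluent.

968 mol

Conversion of V: V consumed = 0.307 × 762.2 = 234 mol = 1ξ₁ + 1ξ₂.
Selectivity: 2ξ₁ / (1ξ₂) = 4.44 → ξ₁ = 2.22 ξ₂.
Substitute: (1·2.22 + 1) ξ₂ = 234 → ξ₂ = 72.67 mol, ξ₁ = 161.3 mol.
Outlet amounts (n = n₀ + Σ ν·ξ):
  V: 762.2 − 1(161.3) − 1(72.67) = 528.2
  R: 1347 − 1(161.3) − 3(72.67) = 967.7
  Q: 0 + 2(161.3) = 322.7
  M: 0 + 1(72.67) = 72.67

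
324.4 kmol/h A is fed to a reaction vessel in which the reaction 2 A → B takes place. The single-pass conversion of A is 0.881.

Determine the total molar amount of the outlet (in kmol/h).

182 kmol/h

A reacted = 0.881 × 324.4 = 285.8 kmol/h; ν_A = −2, so ξ = 285.8/2 = 142.9 kmol/h.
Outlet amounts (n = n₀ + ν ξ):
  A: 324.4 − 2(142.9) = 38.6
  B: 0 + 1(142.9) = 142.9
Total out = 38.6 + 142.9 = 181.5 kmol/h.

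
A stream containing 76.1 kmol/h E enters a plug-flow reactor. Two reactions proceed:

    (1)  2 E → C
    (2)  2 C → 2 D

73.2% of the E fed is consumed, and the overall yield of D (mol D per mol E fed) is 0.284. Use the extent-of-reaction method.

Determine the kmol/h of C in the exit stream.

6.24 kmol/h

Conversion of E: E consumed = 2ξ₁ = 0.732 × 76.1 → ξ₁ = 27.85 kmol/h.
Yield of D: 2ξ₂ / 76.1 = 0.284 → ξ₂ = 10.81 kmol/h.
Outlet amounts (n = n₀ + Σ ν·ξ):
  E: 76.1 − 2(27.85) = 20.39
  C: 0 + 1(27.85) − 2(10.81) = 6.24
  D: 0 + 2(10.81) = 21.61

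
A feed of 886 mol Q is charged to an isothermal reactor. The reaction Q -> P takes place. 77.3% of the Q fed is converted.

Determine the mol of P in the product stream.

685 mol

Q reacted = 0.773 × 886 = 684.9 mol; ν_Q = −1, so ξ = 684.9/1 = 684.9 mol.
Outlet amounts (n = n₀ + ν ξ):
  Q: 886 − 1(684.9) = 201.1
  P: 0 + 1(684.9) = 684.9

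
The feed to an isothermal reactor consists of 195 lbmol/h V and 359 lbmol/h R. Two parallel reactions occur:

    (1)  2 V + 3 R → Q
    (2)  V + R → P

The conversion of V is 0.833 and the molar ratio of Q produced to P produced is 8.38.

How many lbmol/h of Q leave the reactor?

76.6 lbmol/h

Conversion of V: V consumed = 0.833 × 195 = 162.4 lbmol/h = 2ξ₁ + 1ξ₂.
Selectivity: 1ξ₁ / (1ξ₂) = 8.38 → ξ₁ = 8.38 ξ₂.
Substitute: (2·8.38 + 1) ξ₂ = 162.4 → ξ₂ = 9.146 lbmol/h, ξ₁ = 76.64 lbmol/h.
Outlet amounts (n = n₀ + Σ ν·ξ):
  V: 195 − 2(76.64) − 1(9.146) = 32.56
  R: 359 − 3(76.64) − 1(9.146) = 119.9
  Q: 0 + 1(76.64) = 76.64
  P: 0 + 1(9.146) = 9.146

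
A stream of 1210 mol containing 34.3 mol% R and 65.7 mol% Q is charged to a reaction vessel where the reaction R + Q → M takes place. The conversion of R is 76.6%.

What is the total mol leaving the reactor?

892 mol

R reacted = 0.766 × 415 = 317.9 mol; ν_R = −1, so ξ = 317.9/1 = 317.9 mol.
Outlet amounts (n = n₀ + ν ξ):
  R: 415 − 1(317.9) = 97.12
  Q: 795 − 1(317.9) = 477.1
  M: 0 + 1(317.9) = 317.9
Total out = 97.12 + 477.1 + 317.9 = 892.1 mol.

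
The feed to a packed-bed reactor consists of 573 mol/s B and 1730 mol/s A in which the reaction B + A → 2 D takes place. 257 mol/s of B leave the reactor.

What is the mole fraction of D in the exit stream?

For B: n = n₀ − 1ξ → 257 = 573 − 1ξ, giving ξ = 316 mol/s.
Outlet amounts (n = n₀ + ν ξ):
  B: 573 − 1(316) = 257
  A: 1730 − 1(316) = 1414
  D: 0 + 2(316) = 632
Total out = 2303 mol/s; y_D = 632 / 2303 = 0.2744.

0.274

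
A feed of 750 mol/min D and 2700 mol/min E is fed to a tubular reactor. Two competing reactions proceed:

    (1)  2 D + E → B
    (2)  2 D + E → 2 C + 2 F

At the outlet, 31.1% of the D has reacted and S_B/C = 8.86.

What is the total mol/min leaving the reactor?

Conversion of D: D consumed = 0.311 × 750 = 233.2 mol/min = 2ξ₁ + 2ξ₂.
Selectivity: 1ξ₁ / (2ξ₂) = 8.86 → ξ₁ = 17.72 ξ₂.
Substitute: (2·17.72 + 2) ξ₂ = 233.2 → ξ₂ = 6.23 mol/min, ξ₁ = 110.4 mol/min.
Outlet amounts (n = n₀ + Σ ν·ξ):
  D: 750 − 2(110.4) − 2(6.23) = 516.8
  E: 2700 − 1(110.4) − 1(6.23) = 2583
  B: 0 + 1(110.4) = 110.4
  C: 0 + 2(6.23) = 12.46
  F: 0 + 2(6.23) = 12.46
Total out = 516.8 + 2583 + 110.4 + 12.46 + 12.46 = 3235 mol/min.

3240 mol/min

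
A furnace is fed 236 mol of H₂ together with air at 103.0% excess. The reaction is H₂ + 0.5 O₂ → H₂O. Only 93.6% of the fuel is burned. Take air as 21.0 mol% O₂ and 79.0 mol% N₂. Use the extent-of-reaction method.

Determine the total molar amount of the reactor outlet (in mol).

Stoichiometric O₂ = 0.5 × 236 = 118 mol; O₂ fed = 118 × 2.030 = 239.5 mol.
N₂ fed = 239.5 × 79/21 = 901.1 mol.
Fuel reacted = 0.936 × 236 → ξ = 220.9 mol.
Outlet (n = n₀ + ν ξ):
  H₂: 236 − 1(220.9) = 15.1
  O₂: 239.5 − 0.5(220.9) = 129.1
  N₂: 901.1 (inert)
  H₂O: 0 + 1(220.9) = 220.9
Total out = 15.1 + 129.1 + 901.1 + 220.9 = 1266 mol.

1270 mol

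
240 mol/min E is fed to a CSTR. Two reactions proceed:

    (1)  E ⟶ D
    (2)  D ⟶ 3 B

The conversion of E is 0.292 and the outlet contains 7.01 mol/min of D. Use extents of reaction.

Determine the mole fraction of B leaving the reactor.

0.517

Conversion of E: E consumed = 1ξ₁ = 0.292 × 240 → ξ₁ = 70.08 mol/min.
D balance: n_D = 0 + 1ξ₁ − 1ξ₂ = 7.01 → ξ₂ = (1·70.08 − 7.01)/1 = 63.07 mol/min.
Outlet amounts (n = n₀ + Σ ν·ξ):
  E: 240 − 1(70.08) = 169.9
  D: 0 + 1(70.08) − 1(63.07) = 7.01
  B: 0 + 3(63.07) = 189.2
Total out = 366.1 mol/min; y_B = 189.2 / 366.1 = 0.5168.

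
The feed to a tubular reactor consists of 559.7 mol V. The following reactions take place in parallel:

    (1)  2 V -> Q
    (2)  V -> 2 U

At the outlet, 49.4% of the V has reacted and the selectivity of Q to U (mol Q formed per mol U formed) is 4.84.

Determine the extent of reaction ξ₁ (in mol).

ξ₁ = 131 mol

Conversion of V: V consumed = 0.494 × 559.7 = 276.5 mol = 2ξ₁ + 1ξ₂.
Selectivity: 1ξ₁ / (2ξ₂) = 4.84 → ξ₁ = 9.68 ξ₂.
Substitute: (2·9.68 + 1) ξ₂ = 276.5 → ξ₂ = 13.58 mol, ξ₁ = 131.5 mol.
Outlet amounts (n = n₀ + Σ ν·ξ):
  V: 559.7 − 2(131.5) − 1(13.58) = 283.2
  Q: 0 + 1(131.5) = 131.5
  U: 0 + 2(13.58) = 27.16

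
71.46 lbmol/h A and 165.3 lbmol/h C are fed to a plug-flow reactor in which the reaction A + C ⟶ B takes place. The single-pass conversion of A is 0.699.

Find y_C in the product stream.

A reacted = 0.699 × 71.46 = 49.95 lbmol/h; ν_A = −1, so ξ = 49.95/1 = 49.95 lbmol/h.
Outlet amounts (n = n₀ + ν ξ):
  A: 71.46 − 1(49.95) = 21.51
  C: 165.3 − 1(49.95) = 115.3
  B: 0 + 1(49.95) = 49.95
Total out = 186.8 lbmol/h; y_C = 115.3 / 186.8 = 0.6175.

0.617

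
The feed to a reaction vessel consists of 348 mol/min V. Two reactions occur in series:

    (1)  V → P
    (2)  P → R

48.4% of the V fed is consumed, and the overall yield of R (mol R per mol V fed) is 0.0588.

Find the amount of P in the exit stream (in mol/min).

Conversion of V: V consumed = 1ξ₁ = 0.484 × 348 → ξ₁ = 168.4 mol/min.
Yield of R: 1ξ₂ / 348 = 0.0588 → ξ₂ = 20.46 mol/min.
Outlet amounts (n = n₀ + Σ ν·ξ):
  V: 348 − 1(168.4) = 179.6
  P: 0 + 1(168.4) − 1(20.46) = 148
  R: 0 + 1(20.46) = 20.46

148 mol/min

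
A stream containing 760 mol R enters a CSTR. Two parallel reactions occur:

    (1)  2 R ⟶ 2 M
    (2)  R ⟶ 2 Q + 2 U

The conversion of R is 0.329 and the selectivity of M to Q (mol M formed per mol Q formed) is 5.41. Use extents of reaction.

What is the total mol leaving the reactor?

Conversion of R: R consumed = 0.329 × 760 = 250 mol = 2ξ₁ + 1ξ₂.
Selectivity: 2ξ₁ / (2ξ₂) = 5.41 → ξ₁ = 5.41 ξ₂.
Substitute: (2·5.41 + 1) ξ₂ = 250 → ξ₂ = 21.15 mol, ξ₁ = 114.4 mol.
Outlet amounts (n = n₀ + Σ ν·ξ):
  R: 760 − 2(114.4) − 1(21.15) = 510
  M: 0 + 2(114.4) = 228.9
  Q: 0 + 2(21.15) = 42.31
  U: 0 + 2(21.15) = 42.31
Total out = 510 + 228.9 + 42.31 + 42.31 = 823.5 mol.

823 mol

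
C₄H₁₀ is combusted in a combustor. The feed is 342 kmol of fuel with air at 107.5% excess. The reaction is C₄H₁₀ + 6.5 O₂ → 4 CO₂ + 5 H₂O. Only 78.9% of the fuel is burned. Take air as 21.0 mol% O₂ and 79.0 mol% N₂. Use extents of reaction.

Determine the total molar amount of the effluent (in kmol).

Stoichiometric O₂ = 6.5 × 342 = 2223 kmol; O₂ fed = 2223 × 2.075 = 4613 kmol.
N₂ fed = 4613 × 79/21 = 17350 kmol.
Fuel reacted = 0.789 × 342 → ξ = 269.8 kmol.
Outlet (n = n₀ + ν ξ):
  C₄H₁₀: 342 − 1(269.8) = 72.16
  O₂: 4613 − 6.5(269.8) = 2859
  N₂: 17350 (inert)
  CO₂: 0 + 4(269.8) = 1079
  H₂O: 0 + 5(269.8) = 1349
Total out = 72.16 + 2859 + 17350 + 1079 + 1349 = 22710 kmol.

22700 kmol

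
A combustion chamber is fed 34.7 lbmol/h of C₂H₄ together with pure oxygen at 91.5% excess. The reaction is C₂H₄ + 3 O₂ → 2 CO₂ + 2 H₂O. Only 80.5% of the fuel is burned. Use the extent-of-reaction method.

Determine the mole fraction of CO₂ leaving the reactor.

0.239

Stoichiometric O₂ = 3 × 34.7 = 104.1 lbmol/h; O₂ fed = 104.1 × 1.915 = 199.4 lbmol/h.
Fuel reacted = 0.805 × 34.7 → ξ = 27.93 lbmol/h.
Outlet (n = n₀ + ν ξ):
  C₂H₄: 34.7 − 1(27.93) = 6.767
  O₂: 199.4 − 3(27.93) = 115.6
  CO₂: 0 + 2(27.93) = 55.87
  H₂O: 0 + 2(27.93) = 55.87
Total out = 234.1 lbmol/h; y_CO₂ = 55.87 / 234.1 = 0.2387.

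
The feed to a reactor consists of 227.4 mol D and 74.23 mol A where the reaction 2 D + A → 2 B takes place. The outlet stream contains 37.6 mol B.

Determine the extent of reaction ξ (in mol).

For B: n = n₀ + 2ξ → 37.6 = 0 + 2ξ, giving ξ = 18.8 mol.
Outlet amounts (n = n₀ + ν ξ):
  D: 227.4 − 2(18.8) = 189.8
  A: 74.23 − 1(18.8) = 55.43
  B: 0 + 2(18.8) = 37.6

ξ = 18.8 mol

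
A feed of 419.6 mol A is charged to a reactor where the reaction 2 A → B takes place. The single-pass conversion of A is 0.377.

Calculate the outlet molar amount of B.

79.1 mol

A reacted = 0.377 × 419.6 = 158.2 mol; ν_A = −2, so ξ = 158.2/2 = 79.09 mol.
Outlet amounts (n = n₀ + ν ξ):
  A: 419.6 − 2(79.09) = 261.4
  B: 0 + 1(79.09) = 79.09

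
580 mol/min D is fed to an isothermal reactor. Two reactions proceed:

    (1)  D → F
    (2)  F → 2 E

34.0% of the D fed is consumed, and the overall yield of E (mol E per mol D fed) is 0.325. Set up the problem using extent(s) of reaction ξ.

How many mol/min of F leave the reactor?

Conversion of D: D consumed = 1ξ₁ = 0.34 × 580 → ξ₁ = 197.2 mol/min.
Yield of E: 2ξ₂ / 580 = 0.325 → ξ₂ = 94.25 mol/min.
Outlet amounts (n = n₀ + Σ ν·ξ):
  D: 580 − 1(197.2) = 382.8
  F: 0 + 1(197.2) − 1(94.25) = 103
  E: 0 + 2(94.25) = 188.5

103 mol/min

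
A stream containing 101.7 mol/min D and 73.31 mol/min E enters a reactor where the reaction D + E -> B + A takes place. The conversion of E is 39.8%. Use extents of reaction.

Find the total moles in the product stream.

E reacted = 0.398 × 73.31 = 29.18 mol/min; ν_E = −1, so ξ = 29.18/1 = 29.18 mol/min.
Outlet amounts (n = n₀ + ν ξ):
  D: 101.7 − 1(29.18) = 72.52
  E: 73.31 − 1(29.18) = 44.13
  B: 0 + 1(29.18) = 29.18
  A: 0 + 1(29.18) = 29.18
Total out = 72.52 + 44.13 + 29.18 + 29.18 = 175 mol/min.

175 mol/min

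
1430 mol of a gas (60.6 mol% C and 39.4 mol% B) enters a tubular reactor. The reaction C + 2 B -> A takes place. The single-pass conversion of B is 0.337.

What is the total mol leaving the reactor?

B reacted = 0.337 × 563.4 = 189.9 mol; ν_B = −2, so ξ = 189.9/2 = 94.94 mol.
Outlet amounts (n = n₀ + ν ξ):
  C: 866.6 − 1(94.94) = 771.6
  B: 563.4 − 2(94.94) = 373.5
  A: 0 + 1(94.94) = 94.94
Total out = 771.6 + 373.5 + 94.94 = 1240 mol.

1240 mol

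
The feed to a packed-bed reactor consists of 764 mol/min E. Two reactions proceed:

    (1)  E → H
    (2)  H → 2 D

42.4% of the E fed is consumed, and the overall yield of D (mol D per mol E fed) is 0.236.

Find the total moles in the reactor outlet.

854 mol/min

Conversion of E: E consumed = 1ξ₁ = 0.424 × 764 → ξ₁ = 323.9 mol/min.
Yield of D: 2ξ₂ / 764 = 0.236 → ξ₂ = 90.15 mol/min.
Outlet amounts (n = n₀ + Σ ν·ξ):
  E: 764 − 1(323.9) = 440.1
  H: 0 + 1(323.9) − 1(90.15) = 233.8
  D: 0 + 2(90.15) = 180.3
Total out = 440.1 + 233.8 + 180.3 = 854.2 mol/min.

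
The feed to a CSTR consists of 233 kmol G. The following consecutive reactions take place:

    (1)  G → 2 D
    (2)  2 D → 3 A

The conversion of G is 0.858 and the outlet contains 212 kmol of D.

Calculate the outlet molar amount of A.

282 kmol

Conversion of G: G consumed = 1ξ₁ = 0.858 × 233 → ξ₁ = 199.9 kmol.
D balance: n_D = 0 + 2ξ₁ − 2ξ₂ = 212 → ξ₂ = (2·199.9 − 212)/2 = 93.91 kmol.
Outlet amounts (n = n₀ + Σ ν·ξ):
  G: 233 − 1(199.9) = 33.09
  D: 0 + 2(199.9) − 2(93.91) = 212
  A: 0 + 3(93.91) = 281.7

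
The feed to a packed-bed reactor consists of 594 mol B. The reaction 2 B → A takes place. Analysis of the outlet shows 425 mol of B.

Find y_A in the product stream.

For B: n = n₀ − 2ξ → 425 = 594 − 2ξ, giving ξ = 84.5 mol.
Outlet amounts (n = n₀ + ν ξ):
  B: 594 − 2(84.5) = 425
  A: 0 + 1(84.5) = 84.5
Total out = 509.5 mol; y_A = 84.5 / 509.5 = 0.1658.

0.166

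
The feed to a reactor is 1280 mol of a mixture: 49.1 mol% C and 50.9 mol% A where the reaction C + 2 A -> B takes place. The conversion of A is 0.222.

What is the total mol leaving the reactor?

A reacted = 0.222 × 651.5 = 144.6 mol; ν_A = −2, so ξ = 144.6/2 = 72.32 mol.
Outlet amounts (n = n₀ + ν ξ):
  C: 628.5 − 1(72.32) = 556.2
  A: 651.5 − 2(72.32) = 506.9
  B: 0 + 1(72.32) = 72.32
Total out = 556.2 + 506.9 + 72.32 = 1135 mol.

1140 mol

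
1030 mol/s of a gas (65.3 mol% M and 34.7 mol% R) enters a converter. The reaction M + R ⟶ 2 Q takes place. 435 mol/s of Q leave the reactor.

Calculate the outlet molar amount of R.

For Q: n = n₀ + 2ξ → 435 = 0 + 2ξ, giving ξ = 217.5 mol/s.
Outlet amounts (n = n₀ + ν ξ):
  M: 672.6 − 1(217.5) = 455.1
  R: 357.4 − 1(217.5) = 139.9
  Q: 0 + 2(217.5) = 435

140 mol/s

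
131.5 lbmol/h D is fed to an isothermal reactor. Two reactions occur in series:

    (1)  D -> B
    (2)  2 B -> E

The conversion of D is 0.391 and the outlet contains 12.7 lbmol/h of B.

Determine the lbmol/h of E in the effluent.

Conversion of D: D consumed = 1ξ₁ = 0.391 × 131.5 → ξ₁ = 51.42 lbmol/h.
B balance: n_B = 0 + 1ξ₁ − 2ξ₂ = 12.7 → ξ₂ = (1·51.42 − 12.7)/2 = 19.36 lbmol/h.
Outlet amounts (n = n₀ + Σ ν·ξ):
  D: 131.5 − 1(51.42) = 80.08
  B: 0 + 1(51.42) − 2(19.36) = 12.7
  E: 0 + 1(19.36) = 19.36

19.4 lbmol/h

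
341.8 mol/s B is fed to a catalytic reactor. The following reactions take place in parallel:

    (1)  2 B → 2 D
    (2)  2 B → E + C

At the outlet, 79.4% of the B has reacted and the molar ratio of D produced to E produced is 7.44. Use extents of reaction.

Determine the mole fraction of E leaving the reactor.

0.0841

Conversion of B: B consumed = 0.794 × 341.8 = 271.4 mol/s = 2ξ₁ + 2ξ₂.
Selectivity: 2ξ₁ / (1ξ₂) = 7.44 → ξ₁ = 3.72 ξ₂.
Substitute: (2·3.72 + 2) ξ₂ = 271.4 → ξ₂ = 28.75 mol/s, ξ₁ = 106.9 mol/s.
Outlet amounts (n = n₀ + Σ ν·ξ):
  B: 341.8 − 2(106.9) − 2(28.75) = 70.41
  D: 0 + 2(106.9) = 213.9
  E: 0 + 1(28.75) = 28.75
  C: 0 + 1(28.75) = 28.75
Total out = 341.8 mol/s; y_E = 28.75 / 341.8 = 0.08411.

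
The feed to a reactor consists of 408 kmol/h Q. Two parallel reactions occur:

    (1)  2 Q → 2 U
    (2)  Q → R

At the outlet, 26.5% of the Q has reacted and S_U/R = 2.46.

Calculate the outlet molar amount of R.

Conversion of Q: Q consumed = 0.265 × 408 = 108.1 kmol/h = 2ξ₁ + 1ξ₂.
Selectivity: 2ξ₁ / (1ξ₂) = 2.46 → ξ₁ = 1.23 ξ₂.
Substitute: (2·1.23 + 1) ξ₂ = 108.1 → ξ₂ = 31.25 kmol/h, ξ₁ = 38.44 kmol/h.
Outlet amounts (n = n₀ + Σ ν·ξ):
  Q: 408 − 2(38.44) − 1(31.25) = 299.9
  U: 0 + 2(38.44) = 76.87
  R: 0 + 1(31.25) = 31.25

31.2 kmol/h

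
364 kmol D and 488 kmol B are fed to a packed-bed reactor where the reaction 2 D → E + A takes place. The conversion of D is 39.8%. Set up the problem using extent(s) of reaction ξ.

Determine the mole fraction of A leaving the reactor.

0.085

D reacted = 0.398 × 364 = 144.9 kmol; ν_D = −2, so ξ = 144.9/2 = 72.44 kmol.
Outlet amounts (n = n₀ + ν ξ):
  D: 364 − 2(72.44) = 219.1
  E: 0 + 1(72.44) = 72.44
  A: 0 + 1(72.44) = 72.44
  B: 488 (inert)
Total out = 852 kmol; y_A = 72.44 / 852 = 0.08502.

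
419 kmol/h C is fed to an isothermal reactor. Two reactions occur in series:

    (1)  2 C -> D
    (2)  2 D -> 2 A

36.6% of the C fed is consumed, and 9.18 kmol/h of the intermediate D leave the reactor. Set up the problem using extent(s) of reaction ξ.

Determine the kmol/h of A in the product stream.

67.5 kmol/h

Conversion of C: C consumed = 2ξ₁ = 0.366 × 419 → ξ₁ = 76.68 kmol/h.
D balance: n_D = 0 + 1ξ₁ − 2ξ₂ = 9.18 → ξ₂ = (1·76.68 − 9.18)/2 = 33.75 kmol/h.
Outlet amounts (n = n₀ + Σ ν·ξ):
  C: 419 − 2(76.68) = 265.6
  D: 0 + 1(76.68) − 2(33.75) = 9.18
  A: 0 + 2(33.75) = 67.5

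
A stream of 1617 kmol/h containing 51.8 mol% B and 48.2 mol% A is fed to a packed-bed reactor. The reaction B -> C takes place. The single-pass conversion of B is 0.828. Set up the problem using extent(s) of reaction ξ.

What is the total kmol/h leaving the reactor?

1620 kmol/h

B reacted = 0.828 × 837.6 = 693.5 kmol/h; ν_B = −1, so ξ = 693.5/1 = 693.5 kmol/h.
Outlet amounts (n = n₀ + ν ξ):
  B: 837.6 − 1(693.5) = 144.1
  C: 0 + 1(693.5) = 693.5
  A: 779.4 (inert)
Total out = 144.1 + 693.5 + 779.4 = 1617 kmol/h.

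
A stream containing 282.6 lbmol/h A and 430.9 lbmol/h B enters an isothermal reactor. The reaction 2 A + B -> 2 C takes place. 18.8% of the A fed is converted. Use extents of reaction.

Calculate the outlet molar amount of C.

A reacted = 0.188 × 282.6 = 53.13 lbmol/h; ν_A = −2, so ξ = 53.13/2 = 26.56 lbmol/h.
Outlet amounts (n = n₀ + ν ξ):
  A: 282.6 − 2(26.56) = 229.5
  B: 430.9 − 1(26.56) = 404.3
  C: 0 + 2(26.56) = 53.13

53.1 lbmol/h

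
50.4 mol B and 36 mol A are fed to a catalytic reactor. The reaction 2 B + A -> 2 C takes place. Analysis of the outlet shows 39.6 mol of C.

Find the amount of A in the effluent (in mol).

For C: n = n₀ + 2ξ → 39.6 = 0 + 2ξ, giving ξ = 19.8 mol.
Outlet amounts (n = n₀ + ν ξ):
  B: 50.4 − 2(19.8) = 10.8
  A: 36 − 1(19.8) = 16.2
  C: 0 + 2(19.8) = 39.6

16.2 mol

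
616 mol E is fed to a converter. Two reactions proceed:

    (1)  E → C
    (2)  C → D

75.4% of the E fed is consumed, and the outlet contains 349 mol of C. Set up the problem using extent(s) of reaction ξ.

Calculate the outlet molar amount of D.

115 mol

Conversion of E: E consumed = 1ξ₁ = 0.754 × 616 → ξ₁ = 464.5 mol.
C balance: n_C = 0 + 1ξ₁ − 1ξ₂ = 349 → ξ₂ = (1·464.5 − 349)/1 = 115.5 mol.
Outlet amounts (n = n₀ + Σ ν·ξ):
  E: 616 − 1(464.5) = 151.5
  C: 0 + 1(464.5) − 1(115.5) = 349
  D: 0 + 1(115.5) = 115.5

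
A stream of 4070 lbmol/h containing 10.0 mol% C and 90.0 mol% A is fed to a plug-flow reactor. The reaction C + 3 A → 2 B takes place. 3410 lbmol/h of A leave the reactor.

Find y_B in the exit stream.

For A: n = n₀ − 3ξ → 3410 = 3663 − 3ξ, giving ξ = 84.33 lbmol/h.
Outlet amounts (n = n₀ + ν ξ):
  C: 407 − 1(84.33) = 322.7
  A: 3663 − 3(84.33) = 3410
  B: 0 + 2(84.33) = 168.7
Total out = 3901 lbmol/h; y_B = 168.7 / 3901 = 0.04323.

0.0432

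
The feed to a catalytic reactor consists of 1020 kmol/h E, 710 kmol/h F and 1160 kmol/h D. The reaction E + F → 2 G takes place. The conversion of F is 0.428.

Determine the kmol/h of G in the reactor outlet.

608 kmol/h

F reacted = 0.428 × 710 = 303.9 kmol/h; ν_F = −1, so ξ = 303.9/1 = 303.9 kmol/h.
Outlet amounts (n = n₀ + ν ξ):
  E: 1020 − 1(303.9) = 716.1
  F: 710 − 1(303.9) = 406.1
  G: 0 + 2(303.9) = 607.8
  D: 1160 (inert)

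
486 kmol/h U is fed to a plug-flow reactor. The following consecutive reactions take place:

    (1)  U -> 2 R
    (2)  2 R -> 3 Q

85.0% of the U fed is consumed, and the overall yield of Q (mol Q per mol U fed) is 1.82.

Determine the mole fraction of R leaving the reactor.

0.198

Conversion of U: U consumed = 1ξ₁ = 0.85 × 486 → ξ₁ = 413.1 kmol/h.
Yield of Q: 3ξ₂ / 486 = 1.82 → ξ₂ = 294.8 kmol/h.
Outlet amounts (n = n₀ + Σ ν·ξ):
  U: 486 − 1(413.1) = 72.9
  R: 0 + 2(413.1) − 2(294.8) = 236.5
  Q: 0 + 3(294.8) = 884.5
Total out = 1194 kmol/h; y_R = 236.5 / 1194 = 0.1981.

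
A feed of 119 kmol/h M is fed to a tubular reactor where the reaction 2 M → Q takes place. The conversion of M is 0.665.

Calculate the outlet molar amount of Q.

39.6 kmol/h

M reacted = 0.665 × 119 = 79.14 kmol/h; ν_M = −2, so ξ = 79.14/2 = 39.57 kmol/h.
Outlet amounts (n = n₀ + ν ξ):
  M: 119 − 2(39.57) = 39.86
  Q: 0 + 1(39.57) = 39.57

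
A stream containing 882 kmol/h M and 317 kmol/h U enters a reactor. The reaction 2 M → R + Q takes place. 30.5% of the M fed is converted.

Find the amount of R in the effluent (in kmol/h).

M reacted = 0.305 × 882 = 269 kmol/h; ν_M = −2, so ξ = 269/2 = 134.5 kmol/h.
Outlet amounts (n = n₀ + ν ξ):
  M: 882 − 2(134.5) = 613
  R: 0 + 1(134.5) = 134.5
  Q: 0 + 1(134.5) = 134.5
  U: 317 (inert)

135 kmol/h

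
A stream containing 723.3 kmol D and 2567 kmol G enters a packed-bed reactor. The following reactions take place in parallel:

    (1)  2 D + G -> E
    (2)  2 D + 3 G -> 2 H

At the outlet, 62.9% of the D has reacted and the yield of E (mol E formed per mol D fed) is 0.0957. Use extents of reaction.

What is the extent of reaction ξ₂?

Yield of E: 1ξ₁ / 723.3 = 0.0957 → ξ₁ = 69.22 kmol.
Conversion of D: 2ξ₁ + 2ξ₂ = 0.629 × 723.3 = 455 → ξ₂ = 158.3 kmol.
Outlet amounts (n = n₀ + Σ ν·ξ):
  D: 723.3 − 2(69.22) − 2(158.3) = 268.3
  G: 2567 − 1(69.22) − 3(158.3) = 2023
  E: 0 + 1(69.22) = 69.22
  H: 0 + 2(158.3) = 316.5

ξ₂ = 158 kmol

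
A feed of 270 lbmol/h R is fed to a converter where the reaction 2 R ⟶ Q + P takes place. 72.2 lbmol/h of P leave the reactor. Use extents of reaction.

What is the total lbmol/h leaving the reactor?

For P: n = n₀ + 1ξ → 72.2 = 0 + 1ξ, giving ξ = 72.2 lbmol/h.
Outlet amounts (n = n₀ + ν ξ):
  R: 270 − 2(72.2) = 125.6
  Q: 0 + 1(72.2) = 72.2
  P: 0 + 1(72.2) = 72.2
Total out = 125.6 + 72.2 + 72.2 = 270 lbmol/h.

270 lbmol/h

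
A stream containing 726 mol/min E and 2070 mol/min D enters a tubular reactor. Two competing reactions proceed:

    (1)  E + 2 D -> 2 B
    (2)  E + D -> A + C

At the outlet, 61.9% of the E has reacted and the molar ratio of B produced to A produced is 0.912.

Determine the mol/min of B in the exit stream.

281 mol/min

Conversion of E: E consumed = 0.619 × 726 = 449.4 mol/min = 1ξ₁ + 1ξ₂.
Selectivity: 2ξ₁ / (1ξ₂) = 0.912 → ξ₁ = 0.456 ξ₂.
Substitute: (1·0.456 + 1) ξ₂ = 449.4 → ξ₂ = 308.6 mol/min, ξ₁ = 140.7 mol/min.
Outlet amounts (n = n₀ + Σ ν·ξ):
  E: 726 − 1(140.7) − 1(308.6) = 276.6
  D: 2070 − 2(140.7) − 1(308.6) = 1480
  B: 0 + 2(140.7) = 281.5
  A: 0 + 1(308.6) = 308.6
  C: 0 + 1(308.6) = 308.6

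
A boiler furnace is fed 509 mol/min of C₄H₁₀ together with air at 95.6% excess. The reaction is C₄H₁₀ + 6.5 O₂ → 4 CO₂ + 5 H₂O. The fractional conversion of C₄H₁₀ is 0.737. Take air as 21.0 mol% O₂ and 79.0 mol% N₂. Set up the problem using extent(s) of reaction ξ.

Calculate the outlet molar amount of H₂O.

1880 mol/min

Stoichiometric O₂ = 6.5 × 509 = 3308 mol/min; O₂ fed = 3308 × 1.956 = 6471 mol/min.
N₂ fed = 6471 × 79/21 = 24340 mol/min.
Fuel reacted = 0.737 × 509 → ξ = 375.1 mol/min.
Outlet (n = n₀ + ν ξ):
  C₄H₁₀: 509 − 1(375.1) = 133.9
  O₂: 6471 − 6.5(375.1) = 4033
  N₂: 24340 (inert)
  CO₂: 0 + 4(375.1) = 1501
  H₂O: 0 + 5(375.1) = 1876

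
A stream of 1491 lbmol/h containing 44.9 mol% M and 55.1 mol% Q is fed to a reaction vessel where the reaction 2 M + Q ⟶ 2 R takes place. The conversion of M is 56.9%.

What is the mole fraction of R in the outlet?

M reacted = 0.569 × 669.5 = 380.9 lbmol/h; ν_M = −2, so ξ = 380.9/2 = 190.5 lbmol/h.
Outlet amounts (n = n₀ + ν ξ):
  M: 669.5 − 2(190.5) = 288.5
  Q: 821.5 − 1(190.5) = 631.1
  R: 0 + 2(190.5) = 380.9
Total out = 1301 lbmol/h; y_R = 380.9 / 1301 = 0.2929.

0.293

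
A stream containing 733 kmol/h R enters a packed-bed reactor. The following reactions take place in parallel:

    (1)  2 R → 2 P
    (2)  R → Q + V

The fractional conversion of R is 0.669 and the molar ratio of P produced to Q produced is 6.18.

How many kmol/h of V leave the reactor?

68.3 kmol/h

Conversion of R: R consumed = 0.669 × 733 = 490.4 kmol/h = 2ξ₁ + 1ξ₂.
Selectivity: 2ξ₁ / (1ξ₂) = 6.18 → ξ₁ = 3.09 ξ₂.
Substitute: (2·3.09 + 1) ξ₂ = 490.4 → ξ₂ = 68.3 kmol/h, ξ₁ = 211 kmol/h.
Outlet amounts (n = n₀ + Σ ν·ξ):
  R: 733 − 2(211) − 1(68.3) = 242.6
  P: 0 + 2(211) = 422.1
  Q: 0 + 1(68.3) = 68.3
  V: 0 + 1(68.3) = 68.3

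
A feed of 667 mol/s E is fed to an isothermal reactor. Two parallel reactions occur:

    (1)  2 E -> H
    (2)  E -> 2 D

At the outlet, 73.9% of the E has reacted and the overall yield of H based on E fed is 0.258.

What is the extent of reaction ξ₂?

ξ₂ = 149 mol/s

Yield of H: 1ξ₁ / 667 = 0.258 → ξ₁ = 172.1 mol/s.
Conversion of E: 2ξ₁ + 1ξ₂ = 0.739 × 667 = 492.9 → ξ₂ = 148.7 mol/s.
Outlet amounts (n = n₀ + Σ ν·ξ):
  E: 667 − 2(172.1) − 1(148.7) = 174.1
  H: 0 + 1(172.1) = 172.1
  D: 0 + 2(148.7) = 297.5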